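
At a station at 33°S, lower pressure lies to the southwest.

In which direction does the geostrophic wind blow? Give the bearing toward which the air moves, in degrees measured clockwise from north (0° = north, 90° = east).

135°

The pressure-gradient force points toward the southwest (bearing 225°).
Geostrophic balance: in the Southern Hemisphere the Coriolis force deflects motion to the left, so the geostrophic wind blows 90° to the left of the pressure-gradient force (low pressure on the right).
Rotating 225° by 90° counterclockwise gives 135° — the wind blows toward the southeast.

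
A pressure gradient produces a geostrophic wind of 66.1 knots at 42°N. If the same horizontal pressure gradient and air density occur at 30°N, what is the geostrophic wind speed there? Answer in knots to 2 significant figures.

88 knots

With the same pressure gradient and density, V_g ∝ 1/f ∝ 1/sin φ.
V₂ = V₁ · sin φ₁ / sin φ₂ = 66.1 × sin 42° / sin 30°
V₂ = 66.1 × 0.6691/0.5000 = 88 knots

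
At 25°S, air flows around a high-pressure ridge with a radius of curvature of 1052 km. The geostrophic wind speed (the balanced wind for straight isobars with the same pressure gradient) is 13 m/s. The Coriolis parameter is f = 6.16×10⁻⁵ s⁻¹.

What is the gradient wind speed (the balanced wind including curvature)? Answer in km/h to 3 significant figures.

Around a high, pressure-gradient force acts outward with centrifugal, so Coriolis balances both:
fV = (1/ρ)|∂P/∂n| + V²/R  →  V² − fR·V + fR·V_g = 0
With fR = 6.16×10⁻⁵ × 1052×10³ m = 64.8 m/s:
V = [fR − √((fR)² − 4 fR V_g)]/2 = [64.8 − √(64.8² − 4×64.8×13)]/2 = 18 m/s
Supergeostrophic (V > V_g = 13 m/s), as expected around a high.
Converting: 18 m/s × 3.6 = 64.8 km/h

64.8 km/h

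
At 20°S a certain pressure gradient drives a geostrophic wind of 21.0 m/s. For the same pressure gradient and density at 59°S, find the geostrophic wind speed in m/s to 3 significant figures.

8.38 m/s

With the same pressure gradient and density, V_g ∝ 1/f ∝ 1/sin φ.
V₂ = V₁ · sin φ₁ / sin φ₂ = 21.0 × sin 20° / sin 59°
V₂ = 21.0 × 0.3420/0.8572 = 8.38 m/s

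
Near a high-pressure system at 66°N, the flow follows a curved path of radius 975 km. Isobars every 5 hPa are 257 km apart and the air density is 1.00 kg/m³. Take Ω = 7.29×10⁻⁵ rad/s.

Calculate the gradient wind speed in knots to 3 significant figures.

Coriolis parameter at 66°N:
f = 2Ω sin φ = 2 × 7.29×10⁻⁵ × sin 66° = 1.33×10⁻⁴ s⁻¹
Pressure gradient: |∂P/∂n| = 500 Pa / 257000 m = 1.95×10⁻³ Pa/m
Geostrophic speed: V_g = |∂P/∂n|/(fρ) = 1.95×10⁻³/(1.33×10⁻⁴ × 1.00) = 14.6 m/s
Around a high, pressure-gradient force acts outward with centrifugal, so Coriolis balances both:
fV = (1/ρ)|∂P/∂n| + V²/R  →  V² − fR·V + fR·V_g = 0
With fR = 1.33×10⁻⁴ × 975×10³ m = 130 m/s:
V = [fR − √((fR)² − 4 fR V_g)]/2 = [130 − √(130² − 4×130×14.6)]/2 = 16.8 m/s
Supergeostrophic (V > V_g = 14.6 m/s), as expected around a high.
Converting: 16.8 m/s × 1.944 = 32.6 knots

32.6 knots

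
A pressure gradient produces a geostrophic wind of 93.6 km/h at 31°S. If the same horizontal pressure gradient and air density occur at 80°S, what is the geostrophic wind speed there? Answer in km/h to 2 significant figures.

49 km/h

With the same pressure gradient and density, V_g ∝ 1/f ∝ 1/sin φ.
V₂ = V₁ · sin φ₁ / sin φ₂ = 93.6 × sin 31° / sin 80°
V₂ = 93.6 × 0.5150/0.9848 = 49 km/h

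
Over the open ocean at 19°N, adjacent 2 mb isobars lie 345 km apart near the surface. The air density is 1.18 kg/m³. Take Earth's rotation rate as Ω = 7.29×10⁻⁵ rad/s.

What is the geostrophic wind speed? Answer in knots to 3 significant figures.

Coriolis parameter at 19°N:
f = 2Ω sin φ = 2 × 7.29×10⁻⁵ × sin 19° = 4.75×10⁻⁵ s⁻¹
Pressure gradient: |∂P/∂n| = 200 Pa / 345000 m = 5.80×10⁻⁴ Pa/m
Geostrophic balance (pressure-gradient force = Coriolis force):
V_g = (1/(fρ)) |∂P/∂n| = 5.80×10⁻⁴ / (4.75×10⁻⁵ × 1.18) = 10.3 m/s
Converting: 10.3 m/s × 1.944 = 20.1 knots

20.1 knots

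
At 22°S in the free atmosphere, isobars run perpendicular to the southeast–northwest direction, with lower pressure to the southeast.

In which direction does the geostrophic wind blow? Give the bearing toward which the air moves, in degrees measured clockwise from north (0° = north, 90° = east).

045°

The pressure-gradient force points toward the southeast (bearing 135°).
Geostrophic balance: in the Southern Hemisphere the Coriolis force deflects motion to the left, so the geostrophic wind blows 90° to the left of the pressure-gradient force (low pressure on the right).
Rotating 135° by 90° counterclockwise gives 045° — the wind blows toward the northeast.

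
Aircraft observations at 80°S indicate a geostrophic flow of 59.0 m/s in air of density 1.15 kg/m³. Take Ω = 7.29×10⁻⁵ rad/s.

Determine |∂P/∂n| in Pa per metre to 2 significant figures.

Coriolis parameter at 80°S:
f = 2Ω sin φ = 2 × 7.29×10⁻⁵ × sin 80° = 1.44×10⁻⁴ s⁻¹
Geostrophic balance rearranged: |∂P/∂n| = f ρ V_g
|∂P/∂n| = 1.44×10⁻⁴ × 1.15 × 59.0 = 9.74×10⁻³ Pa/m

9.7×10⁻³ Pa/m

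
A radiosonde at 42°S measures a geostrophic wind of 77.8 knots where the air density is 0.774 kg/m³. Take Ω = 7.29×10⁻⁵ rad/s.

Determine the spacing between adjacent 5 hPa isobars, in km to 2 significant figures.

170 km

Coriolis parameter at 42°S:
f = 2Ω sin φ = 2 × 7.29×10⁻⁵ × sin 42° = 9.76×10⁻⁵ s⁻¹
Wind speed in SI: 77.8 knots = 40.0 m/s
Geostrophic balance rearranged: |∂P/∂n| = f ρ V_g
|∂P/∂n| = 9.76×10⁻⁵ × 0.774 × 40.0 = 3.02×10⁻³ Pa/m
Isobar spacing: Δn = ΔP/|∂P/∂n| = 500 Pa / 3.02×10⁻³ Pa/m = 165441 m ≈ 170 km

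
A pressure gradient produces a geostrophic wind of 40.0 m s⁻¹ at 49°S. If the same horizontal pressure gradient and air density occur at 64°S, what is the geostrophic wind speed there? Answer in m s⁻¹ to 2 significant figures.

34 m s⁻¹

With the same pressure gradient and density, V_g ∝ 1/f ∝ 1/sin φ.
V₂ = V₁ · sin φ₁ / sin φ₂ = 40.0 × sin 49° / sin 64°
V₂ = 40.0 × 0.7547/0.8988 = 34 m s⁻¹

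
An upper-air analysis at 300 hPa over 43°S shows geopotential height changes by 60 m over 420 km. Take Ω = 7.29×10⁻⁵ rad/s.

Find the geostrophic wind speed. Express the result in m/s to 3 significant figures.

14.1 m/s

Coriolis parameter at 43°S:
f = 2Ω sin φ = 2 × 7.29×10⁻⁵ × sin 43° = 9.94×10⁻⁵ s⁻¹
Height gradient: |∂Z/∂n| = 60 m / 420000 m = 1.43×10⁻⁴
On a pressure surface, geostrophic balance gives V_g = (g/f)|∂Z/∂n|:
V_g = 9.81 × 1.43×10⁻⁴ / 9.94×10⁻⁵ = 14.1 m/s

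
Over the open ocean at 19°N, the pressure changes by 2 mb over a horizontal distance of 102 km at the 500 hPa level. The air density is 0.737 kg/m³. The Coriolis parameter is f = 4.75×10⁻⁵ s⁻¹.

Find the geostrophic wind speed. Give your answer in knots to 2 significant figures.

110 knots

Pressure gradient: |∂P/∂n| = 200 Pa / 102000 m = 1.96×10⁻³ Pa/m
Geostrophic balance (pressure-gradient force = Coriolis force):
V_g = (1/(fρ)) |∂P/∂n| = 1.96×10⁻³ / (4.75×10⁻⁵ × 0.737) = 56.0 m/s
Converting: 56.0 m/s × 1.944 = 110 knots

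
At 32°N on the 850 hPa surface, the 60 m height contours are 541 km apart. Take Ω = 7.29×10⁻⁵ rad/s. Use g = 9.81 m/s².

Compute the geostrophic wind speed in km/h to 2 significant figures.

51 km/h

Coriolis parameter at 32°N:
f = 2Ω sin φ = 2 × 7.29×10⁻⁵ × sin 32° = 7.73×10⁻⁵ s⁻¹
Height gradient: |∂Z/∂n| = 60 m / 541000 m = 1.11×10⁻⁴
On a pressure surface, geostrophic balance gives V_g = (g/f)|∂Z/∂n|:
V_g = 9.81 × 1.11×10⁻⁴ / 7.73×10⁻⁵ = 14.1 m/s
Converting: 14.1 m/s × 3.6 = 51 km/h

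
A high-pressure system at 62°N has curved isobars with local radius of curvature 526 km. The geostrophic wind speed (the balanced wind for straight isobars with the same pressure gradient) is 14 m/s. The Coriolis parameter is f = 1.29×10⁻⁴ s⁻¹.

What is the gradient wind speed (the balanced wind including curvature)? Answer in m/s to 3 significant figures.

19.7 m/s

Around a high, pressure-gradient force acts outward with centrifugal, so Coriolis balances both:
fV = (1/ρ)|∂P/∂n| + V²/R  →  V² − fR·V + fR·V_g = 0
With fR = 1.29×10⁻⁴ × 526×10³ m = 67.9 m/s:
V = [fR − √((fR)² − 4 fR V_g)]/2 = [67.9 − √(67.9² − 4×67.9×14)]/2 = 19.7 m/s
Supergeostrophic (V > V_g = 14 m/s), as expected around a high.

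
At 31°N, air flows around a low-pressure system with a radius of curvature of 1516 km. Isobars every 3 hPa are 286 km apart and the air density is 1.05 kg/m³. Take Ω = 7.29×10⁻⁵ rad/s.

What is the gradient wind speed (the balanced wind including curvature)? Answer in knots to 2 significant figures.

23 knots

Coriolis parameter at 31°N:
f = 2Ω sin φ = 2 × 7.29×10⁻⁵ × sin 31° = 7.51×10⁻⁵ s⁻¹
Pressure gradient: |∂P/∂n| = 300 Pa / 286000 m = 1.05×10⁻³ Pa/m
Geostrophic speed: V_g = |∂P/∂n|/(fρ) = 1.05×10⁻³/(7.51×10⁻⁵ × 1.05) = 13.3 m/s
Around a low, centrifugal force acts outward with Coriolis, so pressure-gradient force balances both:
(1/ρ)|∂P/∂n| = fV + V²/R  →  V² + fR·V − fR·V_g = 0
With fR = 7.51×10⁻⁵ × 1516×10³ m = 114 m/s:
V = [−fR + √((fR)² + 4 fR V_g)]/2 = [−114 + √(114² + 4×114×13.3)]/2 = 12 m/s
Subgeostrophic (V < V_g = 13.3 m/s), as expected around a low.
Converting: 12 m/s × 1.944 = 23 knots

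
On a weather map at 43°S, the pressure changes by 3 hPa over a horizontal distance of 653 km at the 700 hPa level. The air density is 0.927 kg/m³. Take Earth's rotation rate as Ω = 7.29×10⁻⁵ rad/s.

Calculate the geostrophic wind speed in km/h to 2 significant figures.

Coriolis parameter at 43°S:
f = 2Ω sin φ = 2 × 7.29×10⁻⁵ × sin 43° = 9.94×10⁻⁵ s⁻¹
Pressure gradient: |∂P/∂n| = 300 Pa / 653000 m = 4.59×10⁻⁴ Pa/m
Geostrophic balance (pressure-gradient force = Coriolis force):
V_g = (1/(fρ)) |∂P/∂n| = 4.59×10⁻⁴ / (9.94×10⁻⁵ × 0.927) = 4.98 m/s
Converting: 4.98 m/s × 3.6 = 18 km/h

18 km/h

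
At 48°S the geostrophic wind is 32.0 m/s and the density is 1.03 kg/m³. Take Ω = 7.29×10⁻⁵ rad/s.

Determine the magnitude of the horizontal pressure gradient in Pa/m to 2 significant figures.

3.6×10⁻³ Pa/m

Coriolis parameter at 48°S:
f = 2Ω sin φ = 2 × 7.29×10⁻⁵ × sin 48° = 1.08×10⁻⁴ s⁻¹
Geostrophic balance rearranged: |∂P/∂n| = f ρ V_g
|∂P/∂n| = 1.08×10⁻⁴ × 1.03 × 32.0 = 3.57×10⁻³ Pa/m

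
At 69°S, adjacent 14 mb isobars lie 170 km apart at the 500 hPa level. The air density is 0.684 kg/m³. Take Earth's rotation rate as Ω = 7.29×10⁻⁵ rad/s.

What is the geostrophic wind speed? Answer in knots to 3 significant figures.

172 knots

Coriolis parameter at 69°S:
f = 2Ω sin φ = 2 × 7.29×10⁻⁵ × sin 69° = 1.36×10⁻⁴ s⁻¹
Pressure gradient: |∂P/∂n| = 1400 Pa / 170000 m = 8.24×10⁻³ Pa/m
Geostrophic balance (pressure-gradient force = Coriolis force):
V_g = (1/(fρ)) |∂P/∂n| = 8.24×10⁻³ / (1.36×10⁻⁴ × 0.684) = 88.5 m/s
Converting: 88.5 m/s × 1.944 = 172 knots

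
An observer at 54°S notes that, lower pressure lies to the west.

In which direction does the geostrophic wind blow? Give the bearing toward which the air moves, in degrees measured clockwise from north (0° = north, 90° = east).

The pressure-gradient force points toward the west (bearing 270°).
Geostrophic balance: in the Southern Hemisphere the Coriolis force deflects motion to the left, so the geostrophic wind blows 90° to the left of the pressure-gradient force (low pressure on the right).
Rotating 270° by 90° counterclockwise gives 180° — the wind blows toward the south.

180°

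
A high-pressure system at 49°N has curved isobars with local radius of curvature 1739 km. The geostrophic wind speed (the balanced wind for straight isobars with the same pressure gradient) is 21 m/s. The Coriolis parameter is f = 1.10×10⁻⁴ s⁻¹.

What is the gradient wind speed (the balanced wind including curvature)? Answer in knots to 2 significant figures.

47 knots

Around a high, pressure-gradient force acts outward with centrifugal, so Coriolis balances both:
fV = (1/ρ)|∂P/∂n| + V²/R  →  V² − fR·V + fR·V_g = 0
With fR = 1.10×10⁻⁴ × 1739×10³ m = 191 m/s:
V = [fR − √((fR)² − 4 fR V_g)]/2 = [191 − √(191² − 4×191×21)]/2 = 24 m/s
Supergeostrophic (V > V_g = 21 m/s), as expected around a high.
Converting: 24 m/s × 1.944 = 47 knots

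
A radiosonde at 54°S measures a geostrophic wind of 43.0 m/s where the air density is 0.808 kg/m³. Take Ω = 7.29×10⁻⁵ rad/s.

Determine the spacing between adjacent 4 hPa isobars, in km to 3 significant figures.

Coriolis parameter at 54°S:
f = 2Ω sin φ = 2 × 7.29×10⁻⁵ × sin 54° = 1.18×10⁻⁴ s⁻¹
Geostrophic balance rearranged: |∂P/∂n| = f ρ V_g
|∂P/∂n| = 1.18×10⁻⁴ × 0.808 × 43.0 = 4.10×10⁻³ Pa/m
Isobar spacing: Δn = ΔP/|∂P/∂n| = 400 Pa / 4.10×10⁻³ Pa/m = 97603 m ≈ 97.6 km

97.6 km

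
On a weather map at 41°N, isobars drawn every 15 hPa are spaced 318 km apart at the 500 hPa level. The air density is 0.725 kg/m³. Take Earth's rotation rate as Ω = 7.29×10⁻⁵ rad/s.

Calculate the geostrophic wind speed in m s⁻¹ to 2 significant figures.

68 m s⁻¹

Coriolis parameter at 41°N:
f = 2Ω sin φ = 2 × 7.29×10⁻⁵ × sin 41° = 9.57×10⁻⁵ s⁻¹
Pressure gradient: |∂P/∂n| = 1500 Pa / 318000 m = 4.72×10⁻³ Pa/m
Geostrophic balance (pressure-gradient force = Coriolis force):
V_g = (1/(fρ)) |∂P/∂n| = 4.72×10⁻³ / (9.57×10⁻⁵ × 0.725) = 68.0 m/s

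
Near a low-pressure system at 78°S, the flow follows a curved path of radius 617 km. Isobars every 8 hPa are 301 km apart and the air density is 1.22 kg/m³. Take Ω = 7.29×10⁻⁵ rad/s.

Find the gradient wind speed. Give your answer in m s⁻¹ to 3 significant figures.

13.3 m s⁻¹

Coriolis parameter at 78°S:
f = 2Ω sin φ = 2 × 7.29×10⁻⁵ × sin 78° = 1.43×10⁻⁴ s⁻¹
Pressure gradient: |∂P/∂n| = 800 Pa / 301000 m = 2.66×10⁻³ Pa/m
Geostrophic speed: V_g = |∂P/∂n|/(fρ) = 2.66×10⁻³/(1.43×10⁻⁴ × 1.22) = 15.3 m/s
Around a low, centrifugal force acts outward with Coriolis, so pressure-gradient force balances both:
(1/ρ)|∂P/∂n| = fV + V²/R  →  V² + fR·V − fR·V_g = 0
With fR = 1.43×10⁻⁴ × 617×10³ m = 88.0 m/s:
V = [−fR + √((fR)² + 4 fR V_g)]/2 = [−88.0 + √(88.0² + 4×88.0×15.3)]/2 = 13.3 m/s
Subgeostrophic (V < V_g = 15.3 m/s), as expected around a low.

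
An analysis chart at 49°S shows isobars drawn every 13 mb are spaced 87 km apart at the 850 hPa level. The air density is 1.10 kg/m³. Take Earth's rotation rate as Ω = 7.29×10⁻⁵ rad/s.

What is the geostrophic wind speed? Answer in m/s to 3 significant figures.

Coriolis parameter at 49°S:
f = 2Ω sin φ = 2 × 7.29×10⁻⁵ × sin 49° = 1.10×10⁻⁴ s⁻¹
Pressure gradient: |∂P/∂n| = 1300 Pa / 87000 m = 1.49×10⁻² Pa/m
Geostrophic balance (pressure-gradient force = Coriolis force):
V_g = (1/(fρ)) |∂P/∂n| = 1.49×10⁻² / (1.10×10⁻⁴ × 1.10) = 123 m/s

123 m/s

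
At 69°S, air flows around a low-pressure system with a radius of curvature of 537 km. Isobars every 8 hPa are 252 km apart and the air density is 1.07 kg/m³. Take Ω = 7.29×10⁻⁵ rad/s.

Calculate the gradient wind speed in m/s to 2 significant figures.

18 m/s

Coriolis parameter at 69°S:
f = 2Ω sin φ = 2 × 7.29×10⁻⁵ × sin 69° = 1.36×10⁻⁴ s⁻¹
Pressure gradient: |∂P/∂n| = 800 Pa / 252000 m = 3.17×10⁻³ Pa/m
Geostrophic speed: V_g = |∂P/∂n|/(fρ) = 3.17×10⁻³/(1.36×10⁻⁴ × 1.07) = 21.8 m/s
Around a low, centrifugal force acts outward with Coriolis, so pressure-gradient force balances both:
(1/ρ)|∂P/∂n| = fV + V²/R  →  V² + fR·V − fR·V_g = 0
With fR = 1.36×10⁻⁴ × 537×10³ m = 73.1 m/s:
V = [−fR + √((fR)² + 4 fR V_g)]/2 = [−73.1 + √(73.1² + 4×73.1×21.8)]/2 = 17.6 m/s
Subgeostrophic (V < V_g = 21.8 m/s), as expected around a low.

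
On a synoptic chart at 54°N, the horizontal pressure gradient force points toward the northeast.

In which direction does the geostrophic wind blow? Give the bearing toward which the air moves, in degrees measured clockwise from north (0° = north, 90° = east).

The pressure-gradient force points toward the northeast (bearing 045°).
Geostrophic balance: in the Northern Hemisphere the Coriolis force deflects motion to the right, so the geostrophic wind blows 90° to the right of the pressure-gradient force (low pressure on the left).
Rotating 045° by 90° clockwise gives 135° — the wind blows toward the southeast.

135°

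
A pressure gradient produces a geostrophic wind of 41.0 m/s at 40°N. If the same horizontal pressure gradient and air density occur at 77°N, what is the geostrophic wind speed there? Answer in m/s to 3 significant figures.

27.0 m/s

With the same pressure gradient and density, V_g ∝ 1/f ∝ 1/sin φ.
V₂ = V₁ · sin φ₁ / sin φ₂ = 41.0 × sin 40° / sin 77°
V₂ = 41.0 × 0.6428/0.9744 = 27.0 m/s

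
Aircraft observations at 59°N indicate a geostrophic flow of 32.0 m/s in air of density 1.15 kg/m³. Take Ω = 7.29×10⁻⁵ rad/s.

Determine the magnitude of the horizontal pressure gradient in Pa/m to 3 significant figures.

Coriolis parameter at 59°N:
f = 2Ω sin φ = 2 × 7.29×10⁻⁵ × sin 59° = 1.25×10⁻⁴ s⁻¹
Geostrophic balance rearranged: |∂P/∂n| = f ρ V_g
|∂P/∂n| = 1.25×10⁻⁴ × 1.15 × 32.0 = 4.60×10⁻³ Pa/m

4.60×10⁻³ Pa/m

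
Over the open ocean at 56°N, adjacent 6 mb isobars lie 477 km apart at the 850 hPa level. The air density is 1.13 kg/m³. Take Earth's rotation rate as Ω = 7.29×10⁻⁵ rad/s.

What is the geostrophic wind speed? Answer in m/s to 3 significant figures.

Coriolis parameter at 56°N:
f = 2Ω sin φ = 2 × 7.29×10⁻⁵ × sin 56° = 1.21×10⁻⁴ s⁻¹
Pressure gradient: |∂P/∂n| = 600 Pa / 477000 m = 1.26×10⁻³ Pa/m
Geostrophic balance (pressure-gradient force = Coriolis force):
V_g = (1/(fρ)) |∂P/∂n| = 1.26×10⁻³ / (1.21×10⁻⁴ × 1.13) = 9.21 m/s

9.21 m/s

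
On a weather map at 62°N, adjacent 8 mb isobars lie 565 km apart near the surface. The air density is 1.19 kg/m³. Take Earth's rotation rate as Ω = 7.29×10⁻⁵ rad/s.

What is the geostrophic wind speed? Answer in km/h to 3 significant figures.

33.3 km/h

Coriolis parameter at 62°N:
f = 2Ω sin φ = 2 × 7.29×10⁻⁵ × sin 62° = 1.29×10⁻⁴ s⁻¹
Pressure gradient: |∂P/∂n| = 800 Pa / 565000 m = 1.42×10⁻³ Pa/m
Geostrophic balance (pressure-gradient force = Coriolis force):
V_g = (1/(fρ)) |∂P/∂n| = 1.42×10⁻³ / (1.29×10⁻⁴ × 1.19) = 9.24 m/s
Converting: 9.24 m/s × 3.6 = 33.3 km/h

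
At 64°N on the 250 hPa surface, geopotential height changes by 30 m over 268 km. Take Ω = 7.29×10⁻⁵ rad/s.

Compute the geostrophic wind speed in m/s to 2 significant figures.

8.4 m/s

Coriolis parameter at 64°N:
f = 2Ω sin φ = 2 × 7.29×10⁻⁵ × sin 64° = 1.31×10⁻⁴ s⁻¹
Height gradient: |∂Z/∂n| = 30 m / 268000 m = 1.12×10⁻⁴
On a pressure surface, geostrophic balance gives V_g = (g/f)|∂Z/∂n|:
V_g = 9.81 × 1.12×10⁻⁴ / 1.31×10⁻⁴ = 8.38 m/s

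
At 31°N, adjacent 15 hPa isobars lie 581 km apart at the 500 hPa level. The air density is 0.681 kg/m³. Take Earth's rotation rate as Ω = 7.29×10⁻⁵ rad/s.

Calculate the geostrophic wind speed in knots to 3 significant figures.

98.1 knots

Coriolis parameter at 31°N:
f = 2Ω sin φ = 2 × 7.29×10⁻⁵ × sin 31° = 7.51×10⁻⁵ s⁻¹
Pressure gradient: |∂P/∂n| = 1500 Pa / 581000 m = 2.58×10⁻³ Pa/m
Geostrophic balance (pressure-gradient force = Coriolis force):
V_g = (1/(fρ)) |∂P/∂n| = 2.58×10⁻³ / (7.51×10⁻⁵ × 0.681) = 50.5 m/s
Converting: 50.5 m/s × 1.944 = 98.1 knots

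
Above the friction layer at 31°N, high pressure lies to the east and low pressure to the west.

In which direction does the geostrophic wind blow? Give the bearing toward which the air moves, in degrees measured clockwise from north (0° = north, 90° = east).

000°

The pressure-gradient force points toward the west (bearing 270°).
Geostrophic balance: in the Northern Hemisphere the Coriolis force deflects motion to the right, so the geostrophic wind blows 90° to the right of the pressure-gradient force (low pressure on the left).
Rotating 270° by 90° clockwise gives 000° — the wind blows toward the north.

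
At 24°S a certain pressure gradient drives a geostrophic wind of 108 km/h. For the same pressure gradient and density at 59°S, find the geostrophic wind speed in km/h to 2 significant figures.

With the same pressure gradient and density, V_g ∝ 1/f ∝ 1/sin φ.
V₂ = V₁ · sin φ₁ / sin φ₂ = 108 × sin 24° / sin 59°
V₂ = 108 × 0.4067/0.8572 = 51 km/h

51 km/h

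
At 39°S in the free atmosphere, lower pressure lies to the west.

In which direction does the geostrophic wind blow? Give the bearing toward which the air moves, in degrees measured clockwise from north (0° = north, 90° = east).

The pressure-gradient force points toward the west (bearing 270°).
Geostrophic balance: in the Southern Hemisphere the Coriolis force deflects motion to the left, so the geostrophic wind blows 90° to the left of the pressure-gradient force (low pressure on the right).
Rotating 270° by 90° counterclockwise gives 180° — the wind blows toward the south.

180°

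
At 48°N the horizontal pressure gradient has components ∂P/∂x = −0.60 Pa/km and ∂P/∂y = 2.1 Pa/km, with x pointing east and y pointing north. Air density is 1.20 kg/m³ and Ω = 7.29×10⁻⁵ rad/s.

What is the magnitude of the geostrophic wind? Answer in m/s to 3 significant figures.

Coriolis parameter at 48°N:
f = 2Ω sin φ = 2 × 7.29×10⁻⁵ × sin 48° = 1.08×10⁻⁴ s⁻¹
Component geostrophic relations (x east, y north):
u_g = −(1/(fρ)) ∂P/∂y,  v_g = (1/(fρ)) ∂P/∂x
u_g = −(2.1×10⁻³)/(1.08×10⁻⁴ × 1.20) = −16.2 m/s;  v_g = (−0.60×10⁻³)/(1.08×10⁻⁴ × 1.20) = −4.61 m/s
|V_g| = √(u_g² + v_g²) = 16.8 m/s

16.8 m/s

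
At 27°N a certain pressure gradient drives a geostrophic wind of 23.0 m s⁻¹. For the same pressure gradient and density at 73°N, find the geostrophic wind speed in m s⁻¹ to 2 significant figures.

With the same pressure gradient and density, V_g ∝ 1/f ∝ 1/sin φ.
V₂ = V₁ · sin φ₁ / sin φ₂ = 23.0 × sin 27° / sin 73°
V₂ = 23.0 × 0.4540/0.9563 = 11 m s⁻¹

11 m s⁻¹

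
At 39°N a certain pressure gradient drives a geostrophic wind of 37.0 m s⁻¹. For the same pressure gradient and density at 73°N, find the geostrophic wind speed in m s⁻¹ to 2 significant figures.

With the same pressure gradient and density, V_g ∝ 1/f ∝ 1/sin φ.
V₂ = V₁ · sin φ₁ / sin φ₂ = 37.0 × sin 39° / sin 73°
V₂ = 37.0 × 0.6293/0.9563 = 24 m s⁻¹

24 m s⁻¹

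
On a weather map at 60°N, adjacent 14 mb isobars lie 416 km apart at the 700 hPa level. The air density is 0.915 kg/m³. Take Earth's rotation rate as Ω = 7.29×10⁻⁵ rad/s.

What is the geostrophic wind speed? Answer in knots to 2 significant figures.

57 knots

Coriolis parameter at 60°N:
f = 2Ω sin φ = 2 × 7.29×10⁻⁵ × sin 60° = 1.26×10⁻⁴ s⁻¹
Pressure gradient: |∂P/∂n| = 1400 Pa / 416000 m = 3.37×10⁻³ Pa/m
Geostrophic balance (pressure-gradient force = Coriolis force):
V_g = (1/(fρ)) |∂P/∂n| = 3.37×10⁻³ / (1.26×10⁻⁴ × 0.915) = 29.1 m/s
Converting: 29.1 m/s × 1.944 = 57 knots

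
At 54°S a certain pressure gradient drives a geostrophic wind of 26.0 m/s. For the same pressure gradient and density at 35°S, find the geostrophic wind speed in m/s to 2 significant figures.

37 m/s

With the same pressure gradient and density, V_g ∝ 1/f ∝ 1/sin φ.
V₂ = V₁ · sin φ₁ / sin φ₂ = 26.0 × sin 54° / sin 35°
V₂ = 26.0 × 0.8090/0.5736 = 37 m/s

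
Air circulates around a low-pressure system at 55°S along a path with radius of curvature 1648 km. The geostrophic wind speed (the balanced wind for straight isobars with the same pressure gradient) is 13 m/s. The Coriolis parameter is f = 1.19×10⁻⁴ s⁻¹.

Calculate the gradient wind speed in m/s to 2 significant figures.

Around a low, centrifugal force acts outward with Coriolis, so pressure-gradient force balances both:
(1/ρ)|∂P/∂n| = fV + V²/R  →  V² + fR·V − fR·V_g = 0
With fR = 1.19×10⁻⁴ × 1648×10³ m = 196 m/s:
V = [−fR + √((fR)² + 4 fR V_g)]/2 = [−196 + √(196² + 4×196×13)]/2 = 12.2 m/s
Subgeostrophic (V < V_g = 13 m/s), as expected around a low.

12 m/s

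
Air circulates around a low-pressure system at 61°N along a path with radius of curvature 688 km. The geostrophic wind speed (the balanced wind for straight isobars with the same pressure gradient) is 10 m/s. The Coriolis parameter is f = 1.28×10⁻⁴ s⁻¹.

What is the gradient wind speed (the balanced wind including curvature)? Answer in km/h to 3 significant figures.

Around a low, centrifugal force acts outward with Coriolis, so pressure-gradient force balances both:
(1/ρ)|∂P/∂n| = fV + V²/R  →  V² + fR·V − fR·V_g = 0
With fR = 1.28×10⁻⁴ × 688×10³ m = 88.1 m/s:
V = [−fR + √((fR)² + 4 fR V_g)]/2 = [−88.1 + √(88.1² + 4×88.1×10)]/2 = 9.07 m/s
Subgeostrophic (V < V_g = 10 m/s), as expected around a low.
Converting: 9.07 m/s × 3.6 = 32.6 km/h

32.6 km/h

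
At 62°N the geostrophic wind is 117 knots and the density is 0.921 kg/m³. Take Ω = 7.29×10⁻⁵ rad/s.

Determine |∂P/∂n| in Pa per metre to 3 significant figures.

Coriolis parameter at 62°N:
f = 2Ω sin φ = 2 × 7.29×10⁻⁵ × sin 62° = 1.29×10⁻⁴ s⁻¹
Wind speed in SI: 117 knots = 60.2 m/s
Geostrophic balance rearranged: |∂P/∂n| = f ρ V_g
|∂P/∂n| = 1.29×10⁻⁴ × 0.921 × 60.2 = 7.14×10⁻³ Pa/m

7.14×10⁻³ Pa/m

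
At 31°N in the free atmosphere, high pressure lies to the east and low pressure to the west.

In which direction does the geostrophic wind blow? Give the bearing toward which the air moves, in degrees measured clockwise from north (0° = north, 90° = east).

000°

The pressure-gradient force points toward the west (bearing 270°).
Geostrophic balance: in the Northern Hemisphere the Coriolis force deflects motion to the right, so the geostrophic wind blows 90° to the right of the pressure-gradient force (low pressure on the left).
Rotating 270° by 90° clockwise gives 000° — the wind blows toward the north.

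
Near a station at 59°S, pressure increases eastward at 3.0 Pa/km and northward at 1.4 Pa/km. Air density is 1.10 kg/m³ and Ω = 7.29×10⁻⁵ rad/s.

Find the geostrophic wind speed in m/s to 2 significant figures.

Coriolis parameter at 59°S:
f = 2Ω sin φ = 2 × 7.29×10⁻⁵ × sin 59° = 1.25×10⁻⁴ s⁻¹
In the Southern Hemisphere f is negative: f = −1.25×10⁻⁴ s⁻¹.
Component geostrophic relations (x east, y north):
u_g = −(1/(fρ)) ∂P/∂y,  v_g = (1/(fρ)) ∂P/∂x
u_g = −(1.4×10⁻³)/(−1.25×10⁻⁴ × 1.10) = 10.2 m/s;  v_g = (3.0×10⁻³)/(−1.25×10⁻⁴ × 1.10) = −21.8 m/s
|V_g| = √(u_g² + v_g²) = 24.1 m/s

24 m/s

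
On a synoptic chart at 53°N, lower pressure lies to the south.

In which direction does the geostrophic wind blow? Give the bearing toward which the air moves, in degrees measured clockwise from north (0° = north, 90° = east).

270°

The pressure-gradient force points toward the south (bearing 180°).
Geostrophic balance: in the Northern Hemisphere the Coriolis force deflects motion to the right, so the geostrophic wind blows 90° to the right of the pressure-gradient force (low pressure on the left).
Rotating 180° by 90° clockwise gives 270° — the wind blows toward the west.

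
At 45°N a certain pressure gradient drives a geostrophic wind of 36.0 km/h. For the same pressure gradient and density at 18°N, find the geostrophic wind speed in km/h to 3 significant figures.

82.4 km/h

With the same pressure gradient and density, V_g ∝ 1/f ∝ 1/sin φ.
V₂ = V₁ · sin φ₁ / sin φ₂ = 36.0 × sin 45° / sin 18°
V₂ = 36.0 × 0.7071/0.3090 = 82.4 km/h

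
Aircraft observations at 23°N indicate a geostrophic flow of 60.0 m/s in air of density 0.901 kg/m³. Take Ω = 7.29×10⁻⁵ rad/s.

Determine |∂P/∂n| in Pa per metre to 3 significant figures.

3.08×10⁻³ Pa/m

Coriolis parameter at 23°N:
f = 2Ω sin φ = 2 × 7.29×10⁻⁵ × sin 23° = 5.70×10⁻⁵ s⁻¹
Geostrophic balance rearranged: |∂P/∂n| = f ρ V_g
|∂P/∂n| = 5.70×10⁻⁵ × 0.901 × 60.0 = 3.08×10⁻³ Pa/m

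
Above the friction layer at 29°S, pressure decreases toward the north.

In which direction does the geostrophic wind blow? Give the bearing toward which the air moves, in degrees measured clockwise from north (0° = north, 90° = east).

The pressure-gradient force points toward the north (bearing 000°).
Geostrophic balance: in the Southern Hemisphere the Coriolis force deflects motion to the left, so the geostrophic wind blows 90° to the left of the pressure-gradient force (low pressure on the right).
Rotating 000° by 90° counterclockwise gives 270° — the wind blows toward the west.

270°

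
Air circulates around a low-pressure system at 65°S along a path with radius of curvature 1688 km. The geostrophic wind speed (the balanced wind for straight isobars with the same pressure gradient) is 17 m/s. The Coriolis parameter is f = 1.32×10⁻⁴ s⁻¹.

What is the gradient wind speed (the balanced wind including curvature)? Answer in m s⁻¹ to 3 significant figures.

15.9 m s⁻¹

Around a low, centrifugal force acts outward with Coriolis, so pressure-gradient force balances both:
(1/ρ)|∂P/∂n| = fV + V²/R  →  V² + fR·V − fR·V_g = 0
With fR = 1.32×10⁻⁴ × 1688×10³ m = 223 m/s:
V = [−fR + √((fR)² + 4 fR V_g)]/2 = [−223 + √(223² + 4×223×17)]/2 = 15.9 m/s
Subgeostrophic (V < V_g = 17 m/s), as expected around a low.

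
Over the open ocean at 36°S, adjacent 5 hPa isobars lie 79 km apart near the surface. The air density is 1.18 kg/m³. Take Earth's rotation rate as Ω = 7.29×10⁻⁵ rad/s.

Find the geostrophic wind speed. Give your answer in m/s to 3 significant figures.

62.6 m/s

Coriolis parameter at 36°S:
f = 2Ω sin φ = 2 × 7.29×10⁻⁵ × sin 36° = 8.57×10⁻⁵ s⁻¹
Pressure gradient: |∂P/∂n| = 500 Pa / 79000 m = 6.33×10⁻³ Pa/m
Geostrophic balance (pressure-gradient force = Coriolis force):
V_g = (1/(fρ)) |∂P/∂n| = 6.33×10⁻³ / (8.57×10⁻⁵ × 1.18) = 62.6 m/s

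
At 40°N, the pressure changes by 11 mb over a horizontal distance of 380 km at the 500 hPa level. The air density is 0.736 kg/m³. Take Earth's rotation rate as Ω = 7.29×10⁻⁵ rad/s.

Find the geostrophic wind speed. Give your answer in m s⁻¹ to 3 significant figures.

42.0 m s⁻¹

Coriolis parameter at 40°N:
f = 2Ω sin φ = 2 × 7.29×10⁻⁵ × sin 40° = 9.37×10⁻⁵ s⁻¹
Pressure gradient: |∂P/∂n| = 1100 Pa / 380000 m = 2.89×10⁻³ Pa/m
Geostrophic balance (pressure-gradient force = Coriolis force):
V_g = (1/(fρ)) |∂P/∂n| = 2.89×10⁻³ / (9.37×10⁻⁵ × 0.736) = 42.0 m/s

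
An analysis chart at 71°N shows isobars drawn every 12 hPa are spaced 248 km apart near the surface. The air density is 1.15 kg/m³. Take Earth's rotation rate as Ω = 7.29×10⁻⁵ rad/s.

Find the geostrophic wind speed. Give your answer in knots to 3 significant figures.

59.3 knots

Coriolis parameter at 71°N:
f = 2Ω sin φ = 2 × 7.29×10⁻⁵ × sin 71° = 1.38×10⁻⁴ s⁻¹
Pressure gradient: |∂P/∂n| = 1200 Pa / 248000 m = 4.84×10⁻³ Pa/m
Geostrophic balance (pressure-gradient force = Coriolis force):
V_g = (1/(fρ)) |∂P/∂n| = 4.84×10⁻³ / (1.38×10⁻⁴ × 1.15) = 30.5 m/s
Converting: 30.5 m/s × 1.944 = 59.3 knots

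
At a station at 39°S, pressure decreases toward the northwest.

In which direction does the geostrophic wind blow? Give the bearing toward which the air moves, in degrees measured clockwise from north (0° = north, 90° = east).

225°

The pressure-gradient force points toward the northwest (bearing 315°).
Geostrophic balance: in the Southern Hemisphere the Coriolis force deflects motion to the left, so the geostrophic wind blows 90° to the left of the pressure-gradient force (low pressure on the right).
Rotating 315° by 90° counterclockwise gives 225° — the wind blows toward the southwest.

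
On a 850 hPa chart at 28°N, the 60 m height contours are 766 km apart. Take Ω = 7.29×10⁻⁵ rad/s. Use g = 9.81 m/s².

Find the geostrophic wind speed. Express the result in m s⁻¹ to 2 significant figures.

Coriolis parameter at 28°N:
f = 2Ω sin φ = 2 × 7.29×10⁻⁵ × sin 28° = 6.84×10⁻⁵ s⁻¹
Height gradient: |∂Z/∂n| = 60 m / 766000 m = 7.83×10⁻⁵
On a pressure surface, geostrophic balance gives V_g = (g/f)|∂Z/∂n|:
V_g = 9.81 × 7.83×10⁻⁵ / 6.84×10⁻⁵ = 11.2 m/s

11 m s⁻¹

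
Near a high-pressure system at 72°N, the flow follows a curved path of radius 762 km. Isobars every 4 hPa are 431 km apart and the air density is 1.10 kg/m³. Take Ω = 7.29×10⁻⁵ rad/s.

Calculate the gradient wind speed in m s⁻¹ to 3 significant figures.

Coriolis parameter at 72°N:
f = 2Ω sin φ = 2 × 7.29×10⁻⁵ × sin 72° = 1.39×10⁻⁴ s⁻¹
Pressure gradient: |∂P/∂n| = 400 Pa / 431000 m = 9.28×10⁻⁴ Pa/m
Geostrophic speed: V_g = |∂P/∂n|/(fρ) = 9.28×10⁻⁴/(1.39×10⁻⁴ × 1.10) = 6.08 m/s
Around a high, pressure-gradient force acts outward with centrifugal, so Coriolis balances both:
fV = (1/ρ)|∂P/∂n| + V²/R  →  V² − fR·V + fR·V_g = 0
With fR = 1.39×10⁻⁴ × 762×10³ m = 106 m/s:
V = [fR − √((fR)² − 4 fR V_g)]/2 = [106 − √(106² − 4×106×6.08)]/2 = 6.48 m/s
Supergeostrophic (V > V_g = 6.08 m/s), as expected around a high.

6.48 m s⁻¹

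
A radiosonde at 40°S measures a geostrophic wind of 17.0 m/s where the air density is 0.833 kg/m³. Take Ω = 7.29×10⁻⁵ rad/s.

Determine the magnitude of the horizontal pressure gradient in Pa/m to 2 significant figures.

1.3×10⁻³ Pa/m

Coriolis parameter at 40°S:
f = 2Ω sin φ = 2 × 7.29×10⁻⁵ × sin 40° = 9.37×10⁻⁵ s⁻¹
Geostrophic balance rearranged: |∂P/∂n| = f ρ V_g
|∂P/∂n| = 9.37×10⁻⁵ × 0.833 × 17.0 = 1.33×10⁻³ Pa/m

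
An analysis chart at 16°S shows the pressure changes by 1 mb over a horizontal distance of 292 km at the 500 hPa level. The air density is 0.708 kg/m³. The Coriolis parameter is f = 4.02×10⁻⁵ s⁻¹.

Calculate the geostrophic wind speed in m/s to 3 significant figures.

12.0 m/s

Pressure gradient: |∂P/∂n| = 100 Pa / 292000 m = 3.42×10⁻⁴ Pa/m
Geostrophic balance (pressure-gradient force = Coriolis force):
V_g = (1/(fρ)) |∂P/∂n| = 3.42×10⁻⁴ / (4.02×10⁻⁵ × 0.708) = 12.0 m/s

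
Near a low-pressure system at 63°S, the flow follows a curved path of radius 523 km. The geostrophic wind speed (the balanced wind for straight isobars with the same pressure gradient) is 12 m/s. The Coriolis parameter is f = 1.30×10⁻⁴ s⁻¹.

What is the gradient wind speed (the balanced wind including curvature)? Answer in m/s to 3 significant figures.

10.4 m/s

Around a low, centrifugal force acts outward with Coriolis, so pressure-gradient force balances both:
(1/ρ)|∂P/∂n| = fV + V²/R  →  V² + fR·V − fR·V_g = 0
With fR = 1.30×10⁻⁴ × 523×10³ m = 68.0 m/s:
V = [−fR + √((fR)² + 4 fR V_g)]/2 = [−68.0 + √(68.0² + 4×68.0×12)]/2 = 10.4 m/s
Subgeostrophic (V < V_g = 12 m/s), as expected around a low.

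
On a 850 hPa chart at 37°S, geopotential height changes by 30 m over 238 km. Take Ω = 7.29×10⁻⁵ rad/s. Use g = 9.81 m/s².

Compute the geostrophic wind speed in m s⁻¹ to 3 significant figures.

14.1 m s⁻¹

Coriolis parameter at 37°S:
f = 2Ω sin φ = 2 × 7.29×10⁻⁵ × sin 37° = 8.77×10⁻⁵ s⁻¹
Height gradient: |∂Z/∂n| = 30 m / 238000 m = 1.26×10⁻⁴
On a pressure surface, geostrophic balance gives V_g = (g/f)|∂Z/∂n|:
V_g = 9.81 × 1.26×10⁻⁴ / 8.77×10⁻⁵ = 14.1 m/s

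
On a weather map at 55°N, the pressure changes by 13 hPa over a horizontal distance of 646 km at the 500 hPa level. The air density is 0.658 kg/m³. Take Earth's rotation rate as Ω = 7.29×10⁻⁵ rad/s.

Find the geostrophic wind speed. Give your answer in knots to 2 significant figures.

Coriolis parameter at 55°N:
f = 2Ω sin φ = 2 × 7.29×10⁻⁵ × sin 55° = 1.19×10⁻⁴ s⁻¹
Pressure gradient: |∂P/∂n| = 1300 Pa / 646000 m = 2.01×10⁻³ Pa/m
Geostrophic balance (pressure-gradient force = Coriolis force):
V_g = (1/(fρ)) |∂P/∂n| = 2.01×10⁻³ / (1.19×10⁻⁴ × 0.658) = 25.6 m/s
Converting: 25.6 m/s × 1.944 = 50 knots

50 knots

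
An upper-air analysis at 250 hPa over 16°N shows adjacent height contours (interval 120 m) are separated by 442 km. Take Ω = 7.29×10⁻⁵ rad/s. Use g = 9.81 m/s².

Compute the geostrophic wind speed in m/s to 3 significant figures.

Coriolis parameter at 16°N:
f = 2Ω sin φ = 2 × 7.29×10⁻⁵ × sin 16° = 4.02×10⁻⁵ s⁻¹
Height gradient: |∂Z/∂n| = 120 m / 442000 m = 2.71×10⁻⁴
On a pressure surface, geostrophic balance gives V_g = (g/f)|∂Z/∂n|:
V_g = 9.81 × 2.71×10⁻⁴ / 4.02×10⁻⁵ = 66.3 m/s

66.3 m/s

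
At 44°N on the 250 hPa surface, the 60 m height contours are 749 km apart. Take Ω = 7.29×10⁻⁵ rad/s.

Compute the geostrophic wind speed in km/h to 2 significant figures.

Coriolis parameter at 44°N:
f = 2Ω sin φ = 2 × 7.29×10⁻⁵ × sin 44° = 1.01×10⁻⁴ s⁻¹
Height gradient: |∂Z/∂n| = 60 m / 749000 m = 8.01×10⁻⁵
On a pressure surface, geostrophic balance gives V_g = (g/f)|∂Z/∂n|:
V_g = 9.81 × 8.01×10⁻⁵ / 1.01×10⁻⁴ = 7.76 m/s
Converting: 7.76 m/s × 3.6 = 28 km/h

28 km/h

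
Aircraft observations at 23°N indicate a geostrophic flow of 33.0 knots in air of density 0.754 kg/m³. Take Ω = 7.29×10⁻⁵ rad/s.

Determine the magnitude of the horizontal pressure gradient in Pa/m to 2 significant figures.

7.3×10⁻⁴ Pa/m

Coriolis parameter at 23°N:
f = 2Ω sin φ = 2 × 7.29×10⁻⁵ × sin 23° = 5.70×10⁻⁵ s⁻¹
Wind speed in SI: 33.0 knots = 17.0 m/s
Geostrophic balance rearranged: |∂P/∂n| = f ρ V_g
|∂P/∂n| = 5.70×10⁻⁵ × 0.754 × 17.0 = 7.29×10⁻⁴ Pa/m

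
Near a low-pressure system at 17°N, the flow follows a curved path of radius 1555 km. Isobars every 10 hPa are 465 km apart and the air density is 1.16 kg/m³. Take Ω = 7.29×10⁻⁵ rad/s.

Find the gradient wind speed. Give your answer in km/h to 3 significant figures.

108 km/h

Coriolis parameter at 17°N:
f = 2Ω sin φ = 2 × 7.29×10⁻⁵ × sin 17° = 4.26×10⁻⁵ s⁻¹
Pressure gradient: |∂P/∂n| = 1000 Pa / 465000 m = 2.15×10⁻³ Pa/m
Geostrophic speed: V_g = |∂P/∂n|/(fρ) = 2.15×10⁻³/(4.26×10⁻⁵ × 1.16) = 43.5 m/s
Around a low, centrifugal force acts outward with Coriolis, so pressure-gradient force balances both:
(1/ρ)|∂P/∂n| = fV + V²/R  →  V² + fR·V − fR·V_g = 0
With fR = 4.26×10⁻⁵ × 1555×10³ m = 66.3 m/s:
V = [−fR + √((fR)² + 4 fR V_g)]/2 = [−66.3 + √(66.3² + 4×66.3×43.5)]/2 = 30 m/s
Subgeostrophic (V < V_g = 43.5 m/s), as expected around a low.
Converting: 30 m/s × 3.6 = 108 km/h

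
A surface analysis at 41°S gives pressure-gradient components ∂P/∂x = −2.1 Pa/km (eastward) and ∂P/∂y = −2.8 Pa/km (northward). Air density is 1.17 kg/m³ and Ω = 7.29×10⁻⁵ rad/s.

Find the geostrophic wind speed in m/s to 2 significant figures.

Coriolis parameter at 41°S:
f = 2Ω sin φ = 2 × 7.29×10⁻⁵ × sin 41° = 9.57×10⁻⁵ s⁻¹
In the Southern Hemisphere f is negative: f = −9.57×10⁻⁵ s⁻¹.
Component geostrophic relations (x east, y north):
u_g = −(1/(fρ)) ∂P/∂y,  v_g = (1/(fρ)) ∂P/∂x
u_g = −(−2.8×10⁻³)/(−9.57×10⁻⁵ × 1.17) = −25.0 m/s;  v_g = (−2.1×10⁻³)/(−9.57×10⁻⁵ × 1.17) = 18.8 m/s
|V_g| = √(u_g² + v_g²) = 31.3 m/s

31 m/s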